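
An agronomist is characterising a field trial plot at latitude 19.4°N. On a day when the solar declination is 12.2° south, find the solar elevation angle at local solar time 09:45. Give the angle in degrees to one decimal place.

Hour angle H = 15° × (9.75 − 12) = -33.75°.
cos θ_z = sin φ sin δ + cos φ cos δ cos H = (0.3322)(-0.2113) + (0.9432)(0.9774)(0.8315) = 0.6964.
θ_z = arccos(0.6964) = 45.86°, so the elevation is 90° − 45.86° = 44.14°.

44.1°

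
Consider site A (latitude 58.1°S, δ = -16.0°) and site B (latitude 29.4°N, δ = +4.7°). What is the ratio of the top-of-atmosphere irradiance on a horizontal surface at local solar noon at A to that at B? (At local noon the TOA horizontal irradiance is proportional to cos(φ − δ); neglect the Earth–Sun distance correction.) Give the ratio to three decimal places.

A: cos θ_z = cos(-58.1° − (-16.0°)) = 0.7420.
B: cos θ_z = cos(29.4° − (4.7°)) = 0.9085.
Ratio A/B = 0.7420 / 0.9085 = 0.8167.

0.817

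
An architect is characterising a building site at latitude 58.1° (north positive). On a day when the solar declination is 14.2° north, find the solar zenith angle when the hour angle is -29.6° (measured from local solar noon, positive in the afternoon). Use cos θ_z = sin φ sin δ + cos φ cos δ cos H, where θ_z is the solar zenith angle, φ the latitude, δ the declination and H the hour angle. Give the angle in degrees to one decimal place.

With φ = 58.1°, δ = 14.2°, H = -29.60°: sin φ sin δ = 0.2083, cos φ cos δ cos H = 0.4454, so cos θ_z = 0.6537.
θ_z = arccos(0.6537) = 49.18°.

49.2°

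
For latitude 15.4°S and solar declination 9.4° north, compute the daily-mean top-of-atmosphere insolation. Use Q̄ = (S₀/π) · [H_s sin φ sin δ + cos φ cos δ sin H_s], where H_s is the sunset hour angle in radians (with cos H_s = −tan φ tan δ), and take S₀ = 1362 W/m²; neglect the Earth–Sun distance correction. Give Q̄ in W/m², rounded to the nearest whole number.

−tan φ tan δ = −(-0.2754)(0.1655) = 0.0456; H_s = arccos(0.0456) = 87.39°. In radians, H_s = 1.5252.
H_s sin φ sin δ = 1.5252 × -0.2656 × 0.1633 = -0.0662.
cos φ cos δ sin H_s = 0.9641 × 0.9866 × 0.9990 = 0.9502.
Q̄ = (1362/π) × (-0.0662 + 0.9502) = 433.54 × 0.8840 = 383.25 W/m².

383 W/m²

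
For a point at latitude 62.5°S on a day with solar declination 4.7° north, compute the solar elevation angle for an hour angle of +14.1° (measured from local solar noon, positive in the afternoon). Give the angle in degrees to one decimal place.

21.9°

With φ = -62.5°, δ = 4.7°, H = 14.10°: sin φ sin δ = -0.0727, cos φ cos δ cos H = 0.4463, so cos θ_z = 0.3736.
θ_z = arccos(0.3736) = 68.06°, so the elevation is 90° − 68.06° = 21.94°.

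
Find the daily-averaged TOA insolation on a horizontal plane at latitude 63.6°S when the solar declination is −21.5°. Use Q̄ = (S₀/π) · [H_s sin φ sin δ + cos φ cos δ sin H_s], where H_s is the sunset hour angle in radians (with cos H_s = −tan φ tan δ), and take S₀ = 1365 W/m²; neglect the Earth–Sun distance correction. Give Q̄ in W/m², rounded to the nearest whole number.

464 W/m²

The sunset hour angle satisfies cos H_s = −tan φ tan δ = -0.7935, giving H_s = 142.51°. In radians, H_s = 2.4873.
H_s sin φ sin δ = 2.4873 × -0.8957 × -0.3665 = 0.8165.
cos φ cos δ sin H_s = 0.4446 × 0.9304 × 0.6086 = 0.2518.
Q̄ = (1365/π) × (0.8165 + 0.2518) = 434.49 × 1.0683 = 464.17 W/m².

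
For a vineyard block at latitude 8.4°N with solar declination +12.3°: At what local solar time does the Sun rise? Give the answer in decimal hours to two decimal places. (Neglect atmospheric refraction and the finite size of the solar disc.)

cos H_s = −tan(8.4°) · tan(12.3°) = -0.0322, so H_s = arccos(-0.0322) = 91.85°.
Sunrise is at 12 − H_s/15 = 12 − 6.123 = 5.877 h local solar time.

5.88 h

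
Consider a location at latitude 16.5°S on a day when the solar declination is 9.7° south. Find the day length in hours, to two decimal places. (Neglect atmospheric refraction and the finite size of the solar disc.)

12.39 hours

−tan φ tan δ = −(-0.2962)(-0.1709) = -0.0506; H_s = arccos(-0.0506) = 92.90°.
Day length = 2 H_s / 15° h⁻¹ = 185.80° / 15 = 12.387 h.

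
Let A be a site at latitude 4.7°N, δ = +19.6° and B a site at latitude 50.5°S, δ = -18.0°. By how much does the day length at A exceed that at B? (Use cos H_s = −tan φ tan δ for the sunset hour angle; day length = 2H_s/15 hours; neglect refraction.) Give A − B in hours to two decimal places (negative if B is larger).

A: H_s = arccos(−tan 4.7° · tan 19.6°) = 91.68°, so 2H_s/15 = 12.2240 h.
B: H_s = arccos(−tan -50.5° · tan -18.0°) = 113.21°, so 2H_s/15 = 15.0947 h.
A − B = 12.2240 − 15.0947 = -2.8707 h.

-2.87 h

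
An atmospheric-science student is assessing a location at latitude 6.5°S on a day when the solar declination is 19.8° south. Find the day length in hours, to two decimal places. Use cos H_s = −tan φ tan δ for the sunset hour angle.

12.31 hours

The sunset hour angle satisfies cos H_s = −tan φ tan δ = -0.0410, giving H_s = 92.35°.
Day length = 2 H_s / 15° h⁻¹ = 184.70° / 15 = 12.313 h.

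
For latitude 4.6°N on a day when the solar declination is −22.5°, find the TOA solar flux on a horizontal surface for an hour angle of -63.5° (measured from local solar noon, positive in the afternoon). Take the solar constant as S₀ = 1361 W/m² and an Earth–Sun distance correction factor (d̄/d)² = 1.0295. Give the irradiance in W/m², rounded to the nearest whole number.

cos θ_z = sin(4.6°) sin(-22.5°) + cos(4.6°) cos(-22.5°) cos(-63.50°) = -0.0307 + 0.4109 = 0.3802.
Top-of-atmosphere irradiance = S₀ (d̄/d)² cos θ_z = 1361 × 1.0295 × 0.3802 = 532.72 W/m².

533 W/m²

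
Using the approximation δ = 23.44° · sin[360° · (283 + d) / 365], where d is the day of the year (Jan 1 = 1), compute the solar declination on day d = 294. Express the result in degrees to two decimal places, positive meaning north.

-11.40°

360 × (283 + 294) / 365 = 569.096°; sin(569.096°) = -0.4863.
δ = 23.44 × -0.4863 = -11.399° ≈ -11.40°.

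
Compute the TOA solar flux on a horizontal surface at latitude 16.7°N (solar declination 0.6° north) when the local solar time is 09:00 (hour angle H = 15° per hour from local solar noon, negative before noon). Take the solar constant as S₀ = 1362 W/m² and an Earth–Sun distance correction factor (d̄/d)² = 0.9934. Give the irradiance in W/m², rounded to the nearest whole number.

Hour angle H = 15° × (9 − 12) = -45.00°.
cos θ_z = sin φ sin δ + cos φ cos δ cos H = (0.2874)(0.0105) + (0.9578)(0.9999)(0.7071) = 0.6802.
Top-of-atmosphere irradiance = S₀ (d̄/d)² cos θ_z = 1362 × 0.9934 × 0.6802 = 920.32 W/m².

920 W/m²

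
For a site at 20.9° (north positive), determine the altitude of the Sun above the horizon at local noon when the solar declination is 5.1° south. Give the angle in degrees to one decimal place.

At local solar noon the hour angle is zero, so the elevation is 90° − |φ − δ| = 90° − |20.9° − (-5.1°)| = 90° − 26.0° = 64.0°.

64.0°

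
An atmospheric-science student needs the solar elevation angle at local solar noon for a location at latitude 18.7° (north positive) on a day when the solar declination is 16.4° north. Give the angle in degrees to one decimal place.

87.7°

At local solar noon the hour angle is zero, so the elevation is 90° − |φ − δ| = 90° − |18.7° − (16.4°)| = 90° − 2.3° = 87.7°.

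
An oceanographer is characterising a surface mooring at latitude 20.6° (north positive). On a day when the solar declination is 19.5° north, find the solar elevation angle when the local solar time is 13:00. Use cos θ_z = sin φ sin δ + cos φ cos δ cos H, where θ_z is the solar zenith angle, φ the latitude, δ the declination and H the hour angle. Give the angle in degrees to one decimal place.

Hour angle H = 15° × (13 − 12) = 15.00°.
With φ = 20.6°, δ = 19.5°, H = 15.00°: sin φ sin δ = 0.1174, cos φ cos δ cos H = 0.8523, so cos θ_z = 0.9697.
θ_z = arccos(0.9697) = 14.14°, so the elevation is 90° − 14.14° = 75.86°.

75.9°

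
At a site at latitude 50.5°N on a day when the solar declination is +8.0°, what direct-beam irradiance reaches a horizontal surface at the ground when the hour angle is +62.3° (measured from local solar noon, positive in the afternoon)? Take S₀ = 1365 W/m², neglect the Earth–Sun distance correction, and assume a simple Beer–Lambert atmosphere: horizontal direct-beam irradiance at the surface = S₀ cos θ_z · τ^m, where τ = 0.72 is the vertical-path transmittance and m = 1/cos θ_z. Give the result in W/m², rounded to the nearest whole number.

240 W/m²

With φ = 50.5°, δ = 8.0°, H = 62.30°: sin φ sin δ = 0.1074, cos φ cos δ cos H = 0.2928, so cos θ_z = 0.4002.
Air mass m = 1/cos θ_z = 1/0.4002 = 2.499; τ^m = 0.72^2.499 = 0.4400.
Surface direct beam = 1365 × 0.4002 × 0.4400 = 240.36 W/m².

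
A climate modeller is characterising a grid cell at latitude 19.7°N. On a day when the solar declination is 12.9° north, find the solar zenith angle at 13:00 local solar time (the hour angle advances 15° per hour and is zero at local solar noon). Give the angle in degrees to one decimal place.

Hour angle H = 15° × (13 − 12) = 15.00°.
cos θ_z = sin φ sin δ + cos φ cos δ cos H = (0.3371)(0.2233) + (0.9415)(0.9748)(0.9659) = 0.9618.
θ_z = arccos(0.9618) = 15.89°.

15.9°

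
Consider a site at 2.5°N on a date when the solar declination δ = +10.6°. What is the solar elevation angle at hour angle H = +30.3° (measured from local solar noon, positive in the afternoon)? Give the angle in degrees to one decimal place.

With φ = 2.5°, δ = 10.6°, H = 30.30°: sin φ sin δ = 0.0080, cos φ cos δ cos H = 0.8479, so cos θ_z = 0.8559.
θ_z = arccos(0.8559) = 31.14°, so the elevation is 90° − 31.14° = 58.86°.

58.9°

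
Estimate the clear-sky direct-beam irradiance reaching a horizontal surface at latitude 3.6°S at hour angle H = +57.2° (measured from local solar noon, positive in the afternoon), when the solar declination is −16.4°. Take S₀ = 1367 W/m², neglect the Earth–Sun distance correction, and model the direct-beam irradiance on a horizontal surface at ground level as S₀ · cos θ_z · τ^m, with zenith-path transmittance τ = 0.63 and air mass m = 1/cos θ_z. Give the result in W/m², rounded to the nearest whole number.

310 W/m²

cos θ_z = sin(-3.6°) sin(-16.4°) + cos(-3.6°) cos(-16.4°) cos(57.20°) = 0.0177 + 0.5186 = 0.5363.
Air mass m = 1/cos θ_z = 1/0.5363 = 1.865; τ^m = 0.63^1.865 = 0.4224.
Surface direct beam = 1367 × 0.5363 × 0.4224 = 309.67 W/m².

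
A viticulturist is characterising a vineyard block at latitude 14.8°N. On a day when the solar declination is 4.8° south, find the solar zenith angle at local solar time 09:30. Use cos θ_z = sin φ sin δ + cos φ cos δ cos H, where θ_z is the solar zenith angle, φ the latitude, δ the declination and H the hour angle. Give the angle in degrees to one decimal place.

42.0°

Hour angle H = 15° × (9.5 − 12) = -37.50°.
With φ = 14.8°, δ = -4.8°, H = -37.50°: sin φ sin δ = -0.0214, cos φ cos δ cos H = 0.7643, so cos θ_z = 0.7429.
θ_z = arccos(0.7429) = 42.02°.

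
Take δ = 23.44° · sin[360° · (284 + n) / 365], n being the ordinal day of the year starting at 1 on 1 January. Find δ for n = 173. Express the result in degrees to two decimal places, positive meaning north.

360 × (284 + 173) / 365 = 450.740°; sin(450.740°) = 0.9999.
δ = 23.44 × 0.9999 = 23.438° ≈ +23.44°.

+23.44°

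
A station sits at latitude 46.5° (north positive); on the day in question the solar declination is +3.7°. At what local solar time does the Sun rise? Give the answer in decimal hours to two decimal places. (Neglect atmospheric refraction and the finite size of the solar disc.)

−tan φ tan δ = −(1.0538)(0.0647) = -0.0682; H_s = arccos(-0.0682) = 93.91°.
Sunrise is at 12 − H_s/15 = 12 − 6.261 = 5.739 h local solar time.

5.74 h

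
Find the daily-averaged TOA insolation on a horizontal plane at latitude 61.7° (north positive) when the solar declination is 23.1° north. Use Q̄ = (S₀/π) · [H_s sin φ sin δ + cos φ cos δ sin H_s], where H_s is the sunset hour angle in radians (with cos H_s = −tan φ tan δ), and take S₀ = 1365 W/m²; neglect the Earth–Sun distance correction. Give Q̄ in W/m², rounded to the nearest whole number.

489 W/m²

cos H_s = −tan(61.7°) · tan(23.1°) = -0.7922, so H_s = arccos(-0.7922) = 142.39°. In radians, H_s = 2.4852.
H_s sin φ sin δ = 2.4852 × 0.8805 × 0.3923 = 0.8584.
cos φ cos δ sin H_s = 0.4741 × 0.9198 × 0.6103 = 0.2661.
Q̄ = (1365/π) × (0.8584 + 0.2661) = 434.49 × 1.1245 = 488.58 W/m².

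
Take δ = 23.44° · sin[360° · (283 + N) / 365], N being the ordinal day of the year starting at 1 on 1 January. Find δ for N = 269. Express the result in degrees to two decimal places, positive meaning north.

-1.81°

360 × (283 + 269) / 365 = 544.438°; sin(544.438°) = -0.0774.
δ = 23.44 × -0.0774 = -1.814° ≈ -1.81°.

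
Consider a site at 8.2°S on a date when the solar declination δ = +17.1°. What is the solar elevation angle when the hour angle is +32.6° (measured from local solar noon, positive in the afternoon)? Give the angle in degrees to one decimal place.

cos θ_z = sin φ sin δ + cos φ cos δ cos H = (-0.1426)(0.2940) + (0.9898)(0.9558)(0.8425) = 0.7551.
θ_z = arccos(0.7551) = 40.97°, so the elevation is 90° − 40.97° = 49.03°.

49.0°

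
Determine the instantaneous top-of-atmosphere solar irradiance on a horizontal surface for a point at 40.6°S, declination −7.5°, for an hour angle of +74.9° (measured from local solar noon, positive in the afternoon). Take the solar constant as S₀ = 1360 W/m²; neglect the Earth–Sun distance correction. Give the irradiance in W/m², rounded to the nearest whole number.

cos θ_z = sin φ sin δ + cos φ cos δ cos H = (-0.6508)(-0.1305) + (0.7593)(0.9914)(0.2605) = 0.2810.
Top-of-atmosphere irradiance = S₀ cos θ_z = 1360 × 0.2810 = 382.16 W/m².

382 W/m²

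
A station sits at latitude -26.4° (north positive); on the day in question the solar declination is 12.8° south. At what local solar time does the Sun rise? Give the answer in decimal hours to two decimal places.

5.57 h

cos H_s = −tan(-26.4°) · tan(-12.8°) = -0.1128, so H_s = arccos(-0.1128) = 96.48°.
Sunrise is at 12 − H_s/15 = 12 − 6.432 = 5.568 h local solar time.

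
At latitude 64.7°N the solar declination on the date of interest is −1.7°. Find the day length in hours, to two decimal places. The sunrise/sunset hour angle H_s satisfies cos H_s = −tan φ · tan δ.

−tan φ tan δ = −(2.1155)(-0.0297) = 0.0628; H_s = arccos(0.0628) = 86.40°.
Day length = 2 H_s / 15° h⁻¹ = 172.80° / 15 = 11.520 h.

11.52 hours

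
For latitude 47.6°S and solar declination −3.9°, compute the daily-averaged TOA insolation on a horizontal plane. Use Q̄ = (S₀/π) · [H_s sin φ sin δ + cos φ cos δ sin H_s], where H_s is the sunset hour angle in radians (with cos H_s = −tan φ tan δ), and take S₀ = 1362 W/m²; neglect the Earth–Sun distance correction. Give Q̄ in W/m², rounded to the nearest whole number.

327 W/m²

cos H_s = −tan(-47.6°) · tan(-3.9°) = -0.0747, so H_s = arccos(-0.0747) = 94.28°. In radians, H_s = 1.6455.
H_s sin φ sin δ = 1.6455 × -0.7385 × -0.0680 = 0.0826.
cos φ cos δ sin H_s = 0.6743 × 0.9977 × 0.9972 = 0.6709.
Q̄ = (1362/π) × (0.0826 + 0.6709) = 433.54 × 0.7535 = 326.67 W/m².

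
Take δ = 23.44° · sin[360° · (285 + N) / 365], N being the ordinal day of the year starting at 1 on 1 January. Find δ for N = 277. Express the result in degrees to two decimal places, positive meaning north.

360 × (285 + 277) / 365 = 554.301°; sin(554.301°) = -0.2470.
δ = 23.44 × -0.2470 = -5.790° ≈ -5.79°.

-5.79°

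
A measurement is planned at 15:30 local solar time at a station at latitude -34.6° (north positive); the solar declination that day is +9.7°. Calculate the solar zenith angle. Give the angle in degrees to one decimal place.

66.5°

Hour angle H = 15° × (15.5 − 12) = 52.50°.
cos θ_z = sin φ sin δ + cos φ cos δ cos H = (-0.5678)(0.1685) + (0.8231)(0.9857)(0.6088) = 0.3983.
θ_z = arccos(0.3983) = 66.53°.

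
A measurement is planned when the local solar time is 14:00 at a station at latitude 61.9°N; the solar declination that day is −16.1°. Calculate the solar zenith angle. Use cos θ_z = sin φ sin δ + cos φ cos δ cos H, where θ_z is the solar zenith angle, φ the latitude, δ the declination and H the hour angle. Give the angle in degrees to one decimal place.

Hour angle H = 15° × (14 − 12) = 30.00°.
cos θ_z = sin φ sin δ + cos φ cos δ cos H = (0.8821)(-0.2773) + (0.4710)(0.9608)(0.8660) = 0.1473.
θ_z = arccos(0.1473) = 81.53°.

81.5°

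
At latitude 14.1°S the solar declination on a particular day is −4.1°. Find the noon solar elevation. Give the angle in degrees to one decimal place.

80.0°

At local solar noon the hour angle is zero, so the elevation is 90° − |φ − δ| = 90° − |-14.1° − (-4.1°)| = 90° − 10.0° = 80.0°.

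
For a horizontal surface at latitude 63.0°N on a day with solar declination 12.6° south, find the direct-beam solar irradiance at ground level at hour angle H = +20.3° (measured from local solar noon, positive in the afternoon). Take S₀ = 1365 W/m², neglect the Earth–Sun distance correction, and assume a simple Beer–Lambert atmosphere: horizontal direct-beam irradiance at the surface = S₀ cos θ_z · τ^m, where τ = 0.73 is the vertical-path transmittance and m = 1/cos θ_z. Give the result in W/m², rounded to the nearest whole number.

cos θ_z = sin φ sin δ + cos φ cos δ cos H = (0.8910)(-0.2181) + (0.4540)(0.9759)(0.9379) = 0.2212.
Air mass m = 1/cos θ_z = 1/0.2212 = 4.521; τ^m = 0.73^4.521 = 0.2410.
Surface direct beam = 1365 × 0.2212 × 0.2410 = 72.77 W/m².

73 W/m²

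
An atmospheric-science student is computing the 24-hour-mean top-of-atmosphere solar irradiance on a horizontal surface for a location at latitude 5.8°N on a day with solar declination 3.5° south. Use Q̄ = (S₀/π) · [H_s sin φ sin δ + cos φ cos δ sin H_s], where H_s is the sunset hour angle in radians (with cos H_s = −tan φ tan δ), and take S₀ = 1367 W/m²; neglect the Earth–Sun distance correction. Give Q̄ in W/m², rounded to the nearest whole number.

cos H_s = −tan(5.8°) · tan(-3.5°) = 0.0062, so H_s = arccos(0.0062) = 89.64°. In radians, H_s = 1.5645.
H_s sin φ sin δ = 1.5645 × 0.1011 × -0.0610 = -0.0096.
cos φ cos δ sin H_s = 0.9949 × 0.9981 × 1.0000 = 0.9930.
Q̄ = (1367/π) × (-0.0096 + 0.9930) = 435.13 × 0.9834 = 427.91 W/m².

428 W/m²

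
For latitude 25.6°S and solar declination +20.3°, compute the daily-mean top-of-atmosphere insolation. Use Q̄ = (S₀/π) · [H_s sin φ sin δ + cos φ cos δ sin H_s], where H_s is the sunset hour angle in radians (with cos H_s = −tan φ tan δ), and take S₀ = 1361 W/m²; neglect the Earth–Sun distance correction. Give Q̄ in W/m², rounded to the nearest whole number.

cos H_s = −tan(-25.6°) · tan(20.3°) = 0.1772, so H_s = arccos(0.1772) = 79.79°. In radians, H_s = 1.3926.
H_s sin φ sin δ = 1.3926 × -0.4321 × 0.3469 = -0.2087.
cos φ cos δ sin H_s = 0.9018 × 0.9379 × 0.9842 = 0.8324.
Q̄ = (1361/π) × (-0.2087 + 0.8324) = 433.22 × 0.6237 = 270.20 W/m².

270 W/m²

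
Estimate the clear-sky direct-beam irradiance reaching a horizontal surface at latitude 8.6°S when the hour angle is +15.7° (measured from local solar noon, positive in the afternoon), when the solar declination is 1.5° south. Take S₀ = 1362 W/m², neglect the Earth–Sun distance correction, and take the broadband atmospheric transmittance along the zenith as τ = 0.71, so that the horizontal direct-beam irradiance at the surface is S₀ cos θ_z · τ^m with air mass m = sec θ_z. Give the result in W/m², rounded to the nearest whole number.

909 W/m²

With φ = -8.6°, δ = -1.5°, H = 15.70°: sin φ sin δ = 0.0039, cos φ cos δ cos H = 0.9515, so cos θ_z = 0.9554.
Air mass m = 1/cos θ_z = 1/0.9554 = 1.047; τ^m = 0.71^1.047 = 0.6987.
Surface direct beam = 1362 × 0.9554 × 0.6987 = 909.19 W/m².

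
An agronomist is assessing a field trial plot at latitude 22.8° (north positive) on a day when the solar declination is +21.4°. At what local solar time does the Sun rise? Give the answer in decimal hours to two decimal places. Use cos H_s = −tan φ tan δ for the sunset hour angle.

cos H_s = −tan(22.8°) · tan(21.4°) = -0.1647, so H_s = arccos(-0.1647) = 99.48°.
Sunrise is at 12 − H_s/15 = 12 − 6.632 = 5.368 h local solar time.

5.37 h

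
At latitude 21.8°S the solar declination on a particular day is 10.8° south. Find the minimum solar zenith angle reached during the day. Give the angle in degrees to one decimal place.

11.0°

At local solar noon the hour angle is zero, so the zenith angle is |φ − δ| = |-21.8° − (-10.8°)| = 11.0°.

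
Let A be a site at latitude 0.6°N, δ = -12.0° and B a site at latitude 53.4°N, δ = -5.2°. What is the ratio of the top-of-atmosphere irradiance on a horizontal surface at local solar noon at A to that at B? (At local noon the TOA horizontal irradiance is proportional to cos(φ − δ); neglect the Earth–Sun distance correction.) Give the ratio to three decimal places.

1.873

A: cos θ_z = cos(0.6° − (-12.0°)) = 0.9759.
B: cos θ_z = cos(53.4° − (-5.2°)) = 0.5210.
Ratio A/B = 0.9759 / 0.5210 = 1.8731.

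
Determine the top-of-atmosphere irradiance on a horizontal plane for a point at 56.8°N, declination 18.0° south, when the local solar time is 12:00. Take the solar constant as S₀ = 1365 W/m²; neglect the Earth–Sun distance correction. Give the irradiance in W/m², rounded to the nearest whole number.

Hour angle H = 15° × (12 − 12) = 0.00°.
cos θ_z = sin(56.8°) sin(-18.0°) + cos(56.8°) cos(-18.0°) cos(0.00°) = -0.2586 + 0.5208 = 0.2622.
Top-of-atmosphere irradiance = S₀ cos θ_z = 1365 × 0.2622 = 357.90 W/m².

358 W/m²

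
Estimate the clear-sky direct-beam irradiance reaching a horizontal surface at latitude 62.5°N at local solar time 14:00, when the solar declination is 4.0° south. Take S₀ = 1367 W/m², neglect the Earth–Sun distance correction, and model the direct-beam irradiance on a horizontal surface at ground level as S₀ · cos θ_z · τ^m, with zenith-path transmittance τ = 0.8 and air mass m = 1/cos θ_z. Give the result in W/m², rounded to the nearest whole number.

Hour angle H = 15° × (14 − 12) = 30.00°.
With φ = 62.5°, δ = -4.0°, H = 30.00°: sin φ sin δ = -0.0619, cos φ cos δ cos H = 0.3989, so cos θ_z = 0.3370.
Air mass m = 1/cos θ_z = 1/0.3370 = 2.967; τ^m = 0.8^2.967 = 0.5158.
Surface direct beam = 1367 × 0.3370 × 0.5158 = 237.62 W/m².

238 W/m²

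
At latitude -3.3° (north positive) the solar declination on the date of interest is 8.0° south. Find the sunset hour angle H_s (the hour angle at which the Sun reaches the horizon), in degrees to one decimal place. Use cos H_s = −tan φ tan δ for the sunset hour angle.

The sunset hour angle satisfies cos H_s = −tan φ tan δ = -0.0081, giving H_s = 90.46°.

90.5°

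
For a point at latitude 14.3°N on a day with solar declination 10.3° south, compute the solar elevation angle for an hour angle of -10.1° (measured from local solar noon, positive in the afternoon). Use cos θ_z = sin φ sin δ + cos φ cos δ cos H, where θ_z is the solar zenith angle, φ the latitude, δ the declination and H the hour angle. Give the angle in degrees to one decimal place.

63.4°

cos θ_z = sin(14.3°) sin(-10.3°) + cos(14.3°) cos(-10.3°) cos(-10.10°) = -0.0442 + 0.9386 = 0.8944.
θ_z = arccos(0.8944) = 26.57°, so the elevation is 90° − 26.57° = 63.43°.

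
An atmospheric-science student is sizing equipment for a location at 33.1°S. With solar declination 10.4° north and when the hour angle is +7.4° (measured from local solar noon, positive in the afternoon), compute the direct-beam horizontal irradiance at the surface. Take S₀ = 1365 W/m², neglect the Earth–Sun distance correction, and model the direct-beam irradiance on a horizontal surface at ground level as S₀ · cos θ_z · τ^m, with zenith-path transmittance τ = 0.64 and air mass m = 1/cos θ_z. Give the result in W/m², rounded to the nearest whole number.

527 W/m²

cos θ_z = sin φ sin δ + cos φ cos δ cos H = (-0.5461)(0.1805) + (0.8377)(0.9836)(0.9917) = 0.7186.
Air mass m = 1/cos θ_z = 1/0.7186 = 1.392; τ^m = 0.64^1.392 = 0.5373.
Surface direct beam = 1365 × 0.7186 × 0.5373 = 527.03 W/m².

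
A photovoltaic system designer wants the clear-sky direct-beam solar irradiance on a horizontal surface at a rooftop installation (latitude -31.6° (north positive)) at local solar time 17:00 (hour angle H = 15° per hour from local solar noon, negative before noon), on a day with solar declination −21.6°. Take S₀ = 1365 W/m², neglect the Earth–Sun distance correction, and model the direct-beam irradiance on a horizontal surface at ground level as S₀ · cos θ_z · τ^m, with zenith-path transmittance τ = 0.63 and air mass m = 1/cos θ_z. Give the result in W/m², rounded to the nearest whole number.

170 W/m²

Hour angle H = 15° × (17 − 12) = 75.00°.
cos θ_z = sin(-31.6°) sin(-21.6°) + cos(-31.6°) cos(-21.6°) cos(75.00°) = 0.1929 + 0.2050 = 0.3979.
Air mass m = 1/cos θ_z = 1/0.3979 = 2.513; τ^m = 0.63^2.513 = 0.3131.
Surface direct beam = 1365 × 0.3979 × 0.3131 = 170.06 W/m².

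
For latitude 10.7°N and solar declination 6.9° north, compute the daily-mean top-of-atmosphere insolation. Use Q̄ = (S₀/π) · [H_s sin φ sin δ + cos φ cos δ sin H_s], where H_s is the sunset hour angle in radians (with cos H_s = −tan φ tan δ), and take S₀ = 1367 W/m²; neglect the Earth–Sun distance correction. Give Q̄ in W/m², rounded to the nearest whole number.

−tan φ tan δ = −(0.1890)(0.1210) = -0.0229; H_s = arccos(-0.0229) = 91.31°. In radians, H_s = 1.5937.
H_s sin φ sin δ = 1.5937 × 0.1857 × 0.1201 = 0.0355.
cos φ cos δ sin H_s = 0.9826 × 0.9928 × 0.9997 = 0.9752.
Q̄ = (1367/π) × (0.0355 + 0.9752) = 435.13 × 1.0107 = 439.79 W/m².

440 W/m²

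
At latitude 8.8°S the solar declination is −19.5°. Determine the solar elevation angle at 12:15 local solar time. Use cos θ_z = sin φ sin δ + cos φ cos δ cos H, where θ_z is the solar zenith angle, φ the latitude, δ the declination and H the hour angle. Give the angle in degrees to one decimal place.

Hour angle H = 15° × (12.25 − 12) = 3.75°.
cos θ_z = sin(-8.8°) sin(-19.5°) + cos(-8.8°) cos(-19.5°) cos(3.75°) = 0.0511 + 0.9296 = 0.9807.
θ_z = arccos(0.9807) = 11.28°, so the elevation is 90° − 11.28° = 78.72°.

78.7°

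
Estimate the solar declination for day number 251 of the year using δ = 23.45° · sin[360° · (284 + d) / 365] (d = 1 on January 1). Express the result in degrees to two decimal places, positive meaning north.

360 × (284 + 251) / 365 = 527.671°; sin(527.671°) = 0.2135.
δ = 23.45 × 0.2135 = 5.007° ≈ +5.01°.

+5.01°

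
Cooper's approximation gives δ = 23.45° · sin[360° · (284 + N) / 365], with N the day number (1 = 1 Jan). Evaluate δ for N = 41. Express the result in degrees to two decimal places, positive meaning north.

-14.90°

360 × (284 + 41) / 365 = 320.548°; sin(320.548°) = -0.6354.
δ = 23.45 × -0.6354 = -14.900° ≈ -14.90°.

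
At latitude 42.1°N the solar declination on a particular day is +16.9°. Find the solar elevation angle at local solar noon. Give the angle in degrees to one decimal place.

64.8°

At local solar noon the hour angle is zero, so the elevation is 90° − |φ − δ| = 90° − |42.1° − (16.9°)| = 90° − 25.2° = 64.8°.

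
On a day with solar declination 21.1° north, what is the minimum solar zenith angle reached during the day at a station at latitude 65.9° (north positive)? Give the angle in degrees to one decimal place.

44.8°

At local solar noon the hour angle is zero, so the zenith angle is |φ − δ| = |65.9° − (21.1°)| = 44.8°.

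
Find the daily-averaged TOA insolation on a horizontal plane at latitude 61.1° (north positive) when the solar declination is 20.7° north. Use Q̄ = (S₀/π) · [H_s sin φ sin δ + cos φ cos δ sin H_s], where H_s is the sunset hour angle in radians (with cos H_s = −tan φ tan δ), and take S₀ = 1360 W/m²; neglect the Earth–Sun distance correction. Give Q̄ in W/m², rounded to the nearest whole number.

The sunset hour angle satisfies cos H_s = −tan φ tan δ = -0.6845, giving H_s = 133.20°. In radians, H_s = 2.3248.
H_s sin φ sin δ = 2.3248 × 0.8755 × 0.3535 = 0.7195.
cos φ cos δ sin H_s = 0.4833 × 0.9354 × 0.7290 = 0.3296.
Q̄ = (1360/π) × (0.7195 + 0.3296) = 432.90 × 1.0491 = 454.16 W/m².

454 W/m²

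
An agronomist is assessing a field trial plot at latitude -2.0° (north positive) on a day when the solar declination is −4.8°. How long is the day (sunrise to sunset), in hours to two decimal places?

cos H_s = −tan(-2.0°) · tan(-4.8°) = -0.0029, so H_s = arccos(-0.0029) = 90.17°.
Day length = 2 H_s / 15° h⁻¹ = 180.34° / 15 = 12.023 h.

12.02 hours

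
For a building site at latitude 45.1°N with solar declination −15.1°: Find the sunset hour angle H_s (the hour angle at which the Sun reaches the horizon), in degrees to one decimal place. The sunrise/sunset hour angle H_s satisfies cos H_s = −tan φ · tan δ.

−tan φ tan δ = −(1.0035)(-0.2698) = 0.2707; H_s = arccos(0.2707) = 74.29°.

74.3°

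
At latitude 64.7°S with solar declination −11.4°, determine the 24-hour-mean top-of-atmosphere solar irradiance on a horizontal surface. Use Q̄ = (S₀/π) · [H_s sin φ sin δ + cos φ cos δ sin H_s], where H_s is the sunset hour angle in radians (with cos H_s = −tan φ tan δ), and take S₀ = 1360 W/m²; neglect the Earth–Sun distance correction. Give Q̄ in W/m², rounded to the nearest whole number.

320 W/m²

The sunset hour angle satisfies cos H_s = −tan φ tan δ = -0.4266, giving H_s = 115.25°. In radians, H_s = 2.0115.
H_s sin φ sin δ = 2.0115 × -0.9041 × -0.1977 = 0.3595.
cos φ cos δ sin H_s = 0.4274 × 0.9803 × 0.9045 = 0.3790.
Q̄ = (1360/π) × (0.3595 + 0.3790) = 432.90 × 0.7385 = 319.70 W/m².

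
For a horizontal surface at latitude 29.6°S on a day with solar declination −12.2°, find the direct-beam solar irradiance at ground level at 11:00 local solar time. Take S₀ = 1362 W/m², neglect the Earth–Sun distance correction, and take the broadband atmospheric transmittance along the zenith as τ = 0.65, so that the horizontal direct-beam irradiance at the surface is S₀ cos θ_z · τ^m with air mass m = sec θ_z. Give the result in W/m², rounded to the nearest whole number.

791 W/m²

Hour angle H = 15° × (11 − 12) = -15.00°.
With φ = -29.6°, δ = -12.2°, H = -15.00°: sin φ sin δ = 0.1044, cos φ cos δ cos H = 0.8209, so cos θ_z = 0.9253.
Air mass m = 1/cos θ_z = 1/0.9253 = 1.081; τ^m = 0.65^1.081 = 0.6277.
Surface direct beam = 1362 × 0.9253 × 0.6277 = 791.06 W/m².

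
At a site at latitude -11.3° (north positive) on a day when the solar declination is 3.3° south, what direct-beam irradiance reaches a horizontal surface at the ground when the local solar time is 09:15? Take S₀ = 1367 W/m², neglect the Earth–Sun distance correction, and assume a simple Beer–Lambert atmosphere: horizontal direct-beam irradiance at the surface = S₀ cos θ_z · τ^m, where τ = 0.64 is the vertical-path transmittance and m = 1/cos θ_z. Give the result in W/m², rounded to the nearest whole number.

562 W/m²

Hour angle H = 15° × (9.25 − 12) = -41.25°.
cos θ_z = sin φ sin δ + cos φ cos δ cos H = (-0.1959)(-0.0576) + (0.9806)(0.9983)(0.7518) = 0.7472.
Air mass m = 1/cos θ_z = 1/0.7472 = 1.338; τ^m = 0.64^1.338 = 0.5504.
Surface direct beam = 1367 × 0.7472 × 0.5504 = 562.19 W/m².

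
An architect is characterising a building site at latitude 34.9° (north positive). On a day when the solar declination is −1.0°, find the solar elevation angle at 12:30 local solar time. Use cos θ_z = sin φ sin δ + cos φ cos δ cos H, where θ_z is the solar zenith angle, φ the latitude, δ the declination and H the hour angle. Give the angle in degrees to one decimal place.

Hour angle H = 15° × (12.5 − 12) = 7.50°.
cos θ_z = sin φ sin δ + cos φ cos δ cos H = (0.5721)(-0.0175) + (0.8202)(0.9998)(0.9914) = 0.8030.
θ_z = arccos(0.8030) = 36.58°, so the elevation is 90° − 36.58° = 53.42°.

53.4°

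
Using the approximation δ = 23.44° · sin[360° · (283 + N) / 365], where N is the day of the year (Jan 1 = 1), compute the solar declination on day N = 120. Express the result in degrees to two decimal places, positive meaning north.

+14.26°

360 × (283 + 120) / 365 = 397.479°; sin(397.479°) = 0.6085.
δ = 23.44 × 0.6085 = 14.263° ≈ +14.26°.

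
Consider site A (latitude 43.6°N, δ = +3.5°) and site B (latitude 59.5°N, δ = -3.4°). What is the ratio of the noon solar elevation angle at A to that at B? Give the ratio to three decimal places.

1.841

A: 90° − |43.6 − (3.5)| = 49.90°.
B: 90° − |59.5 − (-3.4)| = 27.10°.
Ratio A/B = 49.9000 / 27.1000 = 1.8413.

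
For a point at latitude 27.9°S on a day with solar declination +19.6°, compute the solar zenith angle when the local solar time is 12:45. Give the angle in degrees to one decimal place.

Hour angle H = 15° × (12.75 − 12) = 11.25°.
With φ = -27.9°, δ = 19.6°, H = 11.25°: sin φ sin δ = -0.1570, cos φ cos δ cos H = 0.8166, so cos θ_z = 0.6596.
θ_z = arccos(0.6596) = 48.73°.

48.7°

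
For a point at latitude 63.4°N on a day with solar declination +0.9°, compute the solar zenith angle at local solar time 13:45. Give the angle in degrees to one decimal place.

65.4°

Hour angle H = 15° × (13.75 − 12) = 26.25°.
cos θ_z = sin φ sin δ + cos φ cos δ cos H = (0.8942)(0.0157) + (0.4478)(0.9999)(0.8969) = 0.4156.
θ_z = arccos(0.4156) = 65.44°.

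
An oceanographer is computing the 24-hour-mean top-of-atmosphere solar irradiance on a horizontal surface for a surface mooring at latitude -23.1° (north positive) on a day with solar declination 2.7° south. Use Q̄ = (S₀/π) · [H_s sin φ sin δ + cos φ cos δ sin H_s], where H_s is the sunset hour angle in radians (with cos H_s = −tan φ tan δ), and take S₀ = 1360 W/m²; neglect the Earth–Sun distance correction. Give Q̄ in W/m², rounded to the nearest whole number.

410 W/m²

The sunset hour angle satisfies cos H_s = −tan φ tan δ = -0.0201, giving H_s = 91.15°. In radians, H_s = 1.5909.
H_s sin φ sin δ = 1.5909 × -0.3923 × -0.0471 = 0.0294.
cos φ cos δ sin H_s = 0.9198 × 0.9989 × 0.9998 = 0.9186.
Q̄ = (1360/π) × (0.0294 + 0.9186) = 432.90 × 0.9480 = 410.39 W/m².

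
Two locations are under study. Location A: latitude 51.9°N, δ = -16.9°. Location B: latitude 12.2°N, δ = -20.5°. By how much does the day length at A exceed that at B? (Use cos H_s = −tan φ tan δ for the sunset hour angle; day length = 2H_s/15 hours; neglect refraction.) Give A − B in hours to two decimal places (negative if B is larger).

-2.42 h

A: H_s = arccos(−tan 51.9° · tan -16.9°) = 67.20°, so 2H_s/15 = 8.9600 h.
B: H_s = arccos(−tan 12.2° · tan -20.5°) = 85.36°, so 2H_s/15 = 11.3813 h.
A − B = 8.9600 − 11.3813 = -2.4213 h.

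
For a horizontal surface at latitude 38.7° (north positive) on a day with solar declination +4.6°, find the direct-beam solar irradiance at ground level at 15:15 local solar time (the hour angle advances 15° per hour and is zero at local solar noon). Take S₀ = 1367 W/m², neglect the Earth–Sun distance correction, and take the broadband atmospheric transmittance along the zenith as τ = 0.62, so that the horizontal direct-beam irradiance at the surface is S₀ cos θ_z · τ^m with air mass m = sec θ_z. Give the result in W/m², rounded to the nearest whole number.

329 W/m²

Hour angle H = 15° × (15.25 − 12) = 48.75°.
cos θ_z = sin(38.7°) sin(4.6°) + cos(38.7°) cos(4.6°) cos(48.75°) = 0.0501 + 0.5129 = 0.5630.
Air mass m = 1/cos θ_z = 1/0.5630 = 1.776; τ^m = 0.62^1.776 = 0.4278.
Surface direct beam = 1367 × 0.5630 × 0.4278 = 329.24 W/m².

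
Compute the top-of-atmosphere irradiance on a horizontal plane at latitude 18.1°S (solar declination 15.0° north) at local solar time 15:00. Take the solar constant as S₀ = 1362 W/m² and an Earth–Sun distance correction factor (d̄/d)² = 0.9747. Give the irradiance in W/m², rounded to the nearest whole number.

755 W/m²

Hour angle H = 15° × (15 − 12) = 45.00°.
cos θ_z = sin(-18.1°) sin(15.0°) + cos(-18.1°) cos(15.0°) cos(45.00°) = -0.0804 + 0.6492 = 0.5688.
Top-of-atmosphere irradiance = S₀ (d̄/d)² cos θ_z = 1362 × 0.9747 × 0.5688 = 755.11 W/m².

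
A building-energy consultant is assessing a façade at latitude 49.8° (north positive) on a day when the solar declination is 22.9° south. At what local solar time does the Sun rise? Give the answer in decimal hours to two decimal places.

8.00 h

−tan φ tan δ = −(1.1833)(-0.4224) = 0.4998; H_s = arccos(0.4998) = 60.01°.
Sunrise is at 12 − H_s/15 = 12 − 4.001 = 7.999 h local solar time.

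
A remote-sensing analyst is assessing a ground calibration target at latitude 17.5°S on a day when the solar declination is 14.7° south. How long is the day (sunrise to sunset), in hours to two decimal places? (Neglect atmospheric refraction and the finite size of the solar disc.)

The sunset hour angle satisfies cos H_s = −tan φ tan δ = -0.0827, giving H_s = 94.74°.
Day length = 2 H_s / 15° h⁻¹ = 189.48° / 15 = 12.632 h.

12.63 hours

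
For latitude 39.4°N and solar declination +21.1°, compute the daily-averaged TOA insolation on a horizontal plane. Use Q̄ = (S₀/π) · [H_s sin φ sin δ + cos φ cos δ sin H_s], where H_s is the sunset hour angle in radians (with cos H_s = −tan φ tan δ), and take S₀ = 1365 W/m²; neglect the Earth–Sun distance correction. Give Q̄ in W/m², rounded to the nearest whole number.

−tan φ tan δ = −(0.8214)(0.3859) = -0.3170; H_s = arccos(-0.3170) = 108.48°. In radians, H_s = 1.8933.
H_s sin φ sin δ = 1.8933 × 0.6347 × 0.3600 = 0.4326.
cos φ cos δ sin H_s = 0.7727 × 0.9330 × 0.9484 = 0.6837.
Q̄ = (1365/π) × (0.4326 + 0.6837) = 434.49 × 1.1163 = 485.02 W/m².

485 W/m²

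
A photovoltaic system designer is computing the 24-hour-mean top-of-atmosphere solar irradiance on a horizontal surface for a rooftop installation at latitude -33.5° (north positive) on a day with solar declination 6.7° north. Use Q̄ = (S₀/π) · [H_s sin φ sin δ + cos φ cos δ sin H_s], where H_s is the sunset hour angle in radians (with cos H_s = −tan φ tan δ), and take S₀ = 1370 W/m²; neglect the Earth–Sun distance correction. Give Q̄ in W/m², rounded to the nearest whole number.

318 W/m²

−tan φ tan δ = −(-0.6619)(0.1175) = 0.0778; H_s = arccos(0.0778) = 85.54°. In radians, H_s = 1.4930.
H_s sin φ sin δ = 1.4930 × -0.5519 × 0.1167 = -0.0962.
cos φ cos δ sin H_s = 0.8339 × 0.9932 × 0.9970 = 0.8257.
Q̄ = (1370/π) × (-0.0962 + 0.8257) = 436.08 × 0.7295 = 318.12 W/m².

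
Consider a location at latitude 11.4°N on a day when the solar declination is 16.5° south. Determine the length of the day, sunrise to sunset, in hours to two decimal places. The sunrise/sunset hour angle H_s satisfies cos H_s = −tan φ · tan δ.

11.54 hours

−tan φ tan δ = −(0.2016)(-0.2962) = 0.0597; H_s = arccos(0.0597) = 86.58°.
Day length = 2 H_s / 15° h⁻¹ = 173.16° / 15 = 11.544 h.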